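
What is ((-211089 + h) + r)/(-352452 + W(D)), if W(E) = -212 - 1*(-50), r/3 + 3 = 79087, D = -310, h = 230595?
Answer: -42793/58769 ≈ -0.72816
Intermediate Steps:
r = 237252 (r = -9 + 3*79087 = -9 + 237261 = 237252)
W(E) = -162 (W(E) = -212 + 50 = -162)
((-211089 + h) + r)/(-352452 + W(D)) = ((-211089 + 230595) + 237252)/(-352452 - 162) = (19506 + 237252)/(-352614) = 256758*(-1/352614) = -42793/58769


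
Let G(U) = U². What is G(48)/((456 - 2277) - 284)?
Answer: -2304/2105 ≈ -1.0945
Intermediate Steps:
G(48)/((456 - 2277) - 284) = 48²/((456 - 2277) - 284) = 2304/(-1821 - 284) = 2304/(-2105) = 2304*(-1/2105) = -2304/2105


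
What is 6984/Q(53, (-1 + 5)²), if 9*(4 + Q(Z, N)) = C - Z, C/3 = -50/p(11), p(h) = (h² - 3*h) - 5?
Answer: -5217048/7537 ≈ -692.19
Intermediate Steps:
p(h) = -5 + h² - 3*h
C = -150/83 (C = 3*(-50/(-5 + 11² - 3*11)) = 3*(-50/(-5 + 121 - 33)) = 3*(-50/83) = -150/83 ≈ -1.8072)
Q(Z, N) = -1046/249 - Z/9 (Q(Z, N) = -4 + (-150/83 - Z)/9 = -4 + (-50/249 - Z/9) = -1046/249 - Z/9)
6984/Q(53, (-1 + 5)²) = 6984/(-1046/249 - ⅑*53) = 6984/(-1046/249 - 53/9) = 6984/(-7537/747) = 6984*(-747/7537) = -5217048/7537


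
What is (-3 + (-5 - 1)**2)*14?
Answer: 462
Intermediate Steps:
(-3 + (-5 - 1)**2)*14 = (-3 + (-6)**2)*14 = (-3 + 36)*14 = 33*14 = 462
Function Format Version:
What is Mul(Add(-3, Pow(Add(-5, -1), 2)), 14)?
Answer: 462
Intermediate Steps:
Mul(Add(-3, Pow(Add(-5, -1), 2)), 14) = Mul(Add(-3, Pow(-6, 2)), 14) = Mul(Add(-3, 36), 14) = Mul(33, 14) = 462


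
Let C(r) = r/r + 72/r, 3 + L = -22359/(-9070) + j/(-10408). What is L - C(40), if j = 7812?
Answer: -24104101/5900035 ≈ -4.0854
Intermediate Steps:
L = -7584003/5900035 (L = -3 + (-22359/(-9070) + 7812/(-10408)) = -3 + (-22359*(-1/9070) + 7812*(-1/10408)) = -3 + (22359/9070 - 1953/2602) = -3 + 10116102/5900035 = -7584003/5900035 ≈ -1.2854)
C(r) = 1 + 72/r
L - C(40) = -7584003/5900035 - (72 + 40)/40 = -7584003/5900035 - 112/40 = -7584003/5900035 - 1*14/5 = -7584003/5900035 - 14/5 = -24104101/5900035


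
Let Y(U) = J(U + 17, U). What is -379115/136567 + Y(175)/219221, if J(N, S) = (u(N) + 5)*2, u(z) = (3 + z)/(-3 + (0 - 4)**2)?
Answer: -83104506735/29938354307 ≈ -2.7759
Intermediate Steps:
u(z) = 3/13 + z/13 (u(z) = (3 + z)/(-3 + (-4)**2) = (3 + z)/(-3 + 16) = (3 + z)/13 = (3 + z)*(1/13) = 3/13 + z/13)
J(N, S) = 136/13 + 2*N/13 (J(N, S) = ((3/13 + N/13) + 5)*2 = (68/13 + N/13)*2 = 136/13 + 2*N/13)
Y(U) = 170/13 + 2*U/13 (Y(U) = 136/13 + 2*(U + 17)/13 = 136/13 + 2*(17 + U)/13 = 136/13 + (34/13 + 2*U/13) = 170/13 + 2*U/13)
-379115/136567 + Y(175)/219221 = -379115/136567 + (170/13 + (2/13)*175)/219221 = -379115*1/136567 + (170/13 + 350/13)*(1/219221) = -379115/136567 + 40*(1/219221) = -379115/136567 + 40/219221 = -83104506735/29938354307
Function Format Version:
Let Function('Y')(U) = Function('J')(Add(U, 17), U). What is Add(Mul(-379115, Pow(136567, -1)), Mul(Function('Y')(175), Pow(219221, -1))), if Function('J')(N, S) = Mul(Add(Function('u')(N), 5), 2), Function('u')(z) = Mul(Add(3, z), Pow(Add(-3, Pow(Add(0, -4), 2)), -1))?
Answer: Rational(-83104506735, 29938354307) ≈ -2.7759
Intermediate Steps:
Function('u')(z) = Add(Rational(3, 13), Mul(Rational(1, 13), z)) (Function('u')(z) = Mul(Add(3, z), Pow(Add(-3, Pow(-4, 2)), -1)) = Mul(Add(3, z), Pow(Add(-3, 16), -1)) = Mul(Add(3, z), Pow(13, -1)) = Mul(Add(3, z), Rational(1, 13)) = Add(Rational(3, 13), Mul(Rational(1, 13), z)))
Function('J')(N, S) = Add(Rational(136, 13), Mul(Rational(2, 13), N)) (Function('J')(N, S) = Mul(Add(Add(Rational(3, 13), Mul(Rational(1, 13), N)), 5), 2) = Mul(Add(Rational(68, 13), Mul(Rational(1, 13), N)), 2) = Add(Rational(136, 13), Mul(Rational(2, 13), N)))
Function('Y')(U) = Add(Rational(170, 13), Mul(Rational(2, 13), U)) (Function('Y')(U) = Add(Rational(136, 13), Mul(Rational(2, 13), Add(U, 17))) = Add(Rational(136, 13), Mul(Rational(2, 13), Add(17, U))) = Add(Rational(136, 13), Add(Rational(34, 13), Mul(Rational(2, 13), U))) = Add(Rational(170, 13), Mul(Rational(2, 13), U)))
Add(Mul(-379115, Pow(136567, -1)), Mul(Function('Y')(175), Pow(219221, -1))) = Add(Mul(-379115, Pow(136567, -1)), Mul(Add(Rational(170, 13), Mul(Rational(2, 13), 175)), Pow(219221, -1))) = Add(Mul(-379115, Rational(1, 136567)), Mul(Add(Rational(170, 13), Rational(350, 13)), Rational(1, 219221))) = Add(Rational(-379115, 136567), Mul(40, Rational(1, 219221))) = Add(Rational(-379115, 136567), Rational(40, 219221)) = Rational(-83104506735, 29938354307)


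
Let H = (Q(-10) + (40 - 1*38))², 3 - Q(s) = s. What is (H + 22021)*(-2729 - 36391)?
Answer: -870263520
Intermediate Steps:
Q(s) = 3 - s
H = 225 (H = ((3 - 1*(-10)) + (40 - 1*38))² = ((3 + 10) + (40 - 38))² = (13 + 2)² = 15² = 225)
(H + 22021)*(-2729 - 36391) = (225 + 22021)*(-2729 - 36391) = 22246*(-39120) = -870263520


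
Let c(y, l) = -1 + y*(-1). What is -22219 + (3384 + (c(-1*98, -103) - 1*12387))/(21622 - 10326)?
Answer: -125497365/5648 ≈ -22220.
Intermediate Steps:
c(y, l) = -1 - y
-22219 + (3384 + (c(-1*98, -103) - 1*12387))/(21622 - 10326) = -22219 + (3384 + ((-1 - (-1)*98) - 1*12387))/(21622 - 10326) = -22219 + (3384 + ((-1 - 1*(-98)) - 12387))/11296 = -22219 + (3384 + ((-1 + 98) - 12387))*(1/11296) = -22219 + (3384 + (97 - 12387))*(1/11296) = -22219 + (3384 - 12290)*(1/11296) = -22219 - 8906*1/11296 = -22219 - 4453/5648 = -125497365/5648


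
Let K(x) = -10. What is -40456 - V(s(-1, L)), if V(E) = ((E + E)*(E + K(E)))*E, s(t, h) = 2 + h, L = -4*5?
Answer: -22312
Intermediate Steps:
L = -20
V(E) = 2*E**2*(-10 + E) (V(E) = ((E + E)*(E - 10))*E = ((2*E)*(-10 + E))*E = (2*E*(-10 + E))*E = 2*E**2*(-10 + E))
-40456 - V(s(-1, L)) = -40456 - 2*(2 - 20)**2*(-10 + (2 - 20)) = -40456 - 2*(-18)**2*(-10 - 18) = -40456 - 2*324*(-28) = -40456 - 1*(-18144) = -40456 + 18144 = -22312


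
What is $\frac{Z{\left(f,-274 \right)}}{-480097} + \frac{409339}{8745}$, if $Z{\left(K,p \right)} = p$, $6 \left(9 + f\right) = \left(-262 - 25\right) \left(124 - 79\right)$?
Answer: $\frac{196524822013}{4198448265} \approx 46.809$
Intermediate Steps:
$f = - \frac{4323}{2}$ ($f = -9 + \frac{\left(-262 - 25\right) \left(124 - 79\right)}{6} = -9 + \frac{\left(-287\right) 45}{6} = -9 + \frac{1}{6} \left(-12915\right) = -9 - \frac{4305}{2} = - \frac{4323}{2} \approx -2161.5$)
$\frac{Z{\left(f,-274 \right)}}{-480097} + \frac{409339}{8745} = - \frac{274}{-480097} + \frac{409339}{8745} = \left(-274\right) \left(- \frac{1}{480097}\right) + 409339 \cdot \frac{1}{8745} = \frac{274}{480097} + \frac{409339}{8745} = \frac{196524822013}{4198448265}$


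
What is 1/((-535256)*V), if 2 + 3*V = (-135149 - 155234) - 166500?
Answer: 1/81516812520 ≈ 1.2267e-11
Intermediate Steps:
V = -152295 (V = -⅔ + ((-135149 - 155234) - 166500)/3 = -⅔ + (-290383 - 166500)/3 = -⅔ + (⅓)*(-456883) = -⅔ - 456883/3 = -152295)
1/((-535256)*V) = 1/(-535256*(-152295)) = -1/535256*(-1/152295) = 1/81516812520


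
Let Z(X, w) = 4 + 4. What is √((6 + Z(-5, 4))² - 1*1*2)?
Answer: √194 ≈ 13.928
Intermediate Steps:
Z(X, w) = 8
√((6 + Z(-5, 4))² - 1*1*2) = √((6 + 8)² - 1*1*2) = √(14² - 1*2) = √(196 - 2) = √194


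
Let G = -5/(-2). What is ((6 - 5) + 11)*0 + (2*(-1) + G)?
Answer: 1/2 ≈ 0.50000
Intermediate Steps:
G = 5/2 (G = -5*(-1/2) = 5/2 ≈ 2.5000)
((6 - 5) + 11)*0 + (2*(-1) + G) = ((6 - 5) + 11)*0 + (2*(-1) + 5/2) = (1 + 11)*0 + (-2 + 5/2) = 12*0 + 1/2 = 0 + 1/2 = 1/2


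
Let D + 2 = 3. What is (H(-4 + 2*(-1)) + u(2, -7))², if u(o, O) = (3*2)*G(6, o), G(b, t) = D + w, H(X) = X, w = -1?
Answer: 36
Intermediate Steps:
D = 1 (D = -2 + 3 = 1)
G(b, t) = 0 (G(b, t) = 1 - 1 = 0)
u(o, O) = 0 (u(o, O) = (3*2)*0 = 6*0 = 0)
(H(-4 + 2*(-1)) + u(2, -7))² = ((-4 + 2*(-1)) + 0)² = ((-4 - 2) + 0)² = (-6 + 0)² = (-6)² = 36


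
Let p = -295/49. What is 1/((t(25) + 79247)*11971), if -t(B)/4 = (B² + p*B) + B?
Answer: 49/45312665113 ≈ 1.0814e-9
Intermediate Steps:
p = -295/49 (p = -295*1/49 = -295/49 ≈ -6.0204)
t(B) = -4*B² + 984*B/49 (t(B) = -4*((B² - 295*B/49) + B) = -4*(B² - 246*B/49) = -4*B² + 984*B/49)
1/((t(25) + 79247)*11971) = 1/(((4/49)*25*(246 - 49*25) + 79247)*11971) = (1/11971)/((4/49)*25*(246 - 1225) + 79247) = (1/11971)/((4/49)*25*(-979) + 79247) = (1/11971)/(-97900/49 + 79247) = (1/11971)/(3785203/49) = (49/3785203)*(1/11971) = 49/45312665113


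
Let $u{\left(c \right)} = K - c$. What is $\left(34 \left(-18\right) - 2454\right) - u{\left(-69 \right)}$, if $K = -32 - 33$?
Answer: $-3070$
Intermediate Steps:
$K = -65$
$u{\left(c \right)} = -65 - c$
$\left(34 \left(-18\right) - 2454\right) - u{\left(-69 \right)} = \left(34 \left(-18\right) - 2454\right) - \left(-65 - -69\right) = \left(-612 - 2454\right) - \left(-65 + 69\right) = -3066 - 4 = -3070$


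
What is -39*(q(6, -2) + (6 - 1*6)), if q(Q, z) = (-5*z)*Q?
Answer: -2340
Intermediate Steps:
q(Q, z) = -5*Q*z
-39*(q(6, -2) + (6 - 1*6)) = -39*(-5*6*(-2) + (6 - 1*6)) = -39*(60 + (6 - 6)) = -39*(60 + 0) = -39*60 = -2340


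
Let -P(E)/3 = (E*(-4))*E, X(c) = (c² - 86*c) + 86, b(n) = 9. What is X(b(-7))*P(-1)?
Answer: -7284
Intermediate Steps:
X(c) = 86 + c² - 86*c
P(E) = 12*E² (P(E) = -3*E*(-4)*E = -3*(-4*E)*E = -(-12)*E² = 12*E²)
X(b(-7))*P(-1) = (86 + 9² - 86*9)*(12*(-1)²) = (86 + 81 - 774)*(12*1) = -607*12 = -7284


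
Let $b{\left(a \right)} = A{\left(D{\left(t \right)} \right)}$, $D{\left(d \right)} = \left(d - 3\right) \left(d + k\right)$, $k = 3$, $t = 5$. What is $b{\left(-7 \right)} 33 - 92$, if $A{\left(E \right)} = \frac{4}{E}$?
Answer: $- \frac{335}{4} \approx -83.75$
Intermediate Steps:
$D{\left(d \right)} = \left(-3 + d\right) \left(3 + d\right)$ ($D{\left(d \right)} = \left(d - 3\right) \left(d + 3\right) = \left(-3 + d\right) \left(3 + d\right)$)
$b{\left(a \right)} = \frac{1}{4}$ ($b{\left(a \right)} = \frac{4}{-9 + 5^{2}} = \frac{4}{-9 + 25} = \frac{4}{16} = 4 \cdot \frac{1}{16} = \frac{1}{4}$)
$b{\left(-7 \right)} 33 - 92 = \frac{1}{4} \cdot 33 - 92 = \frac{33}{4} - 92 = - \frac{335}{4}$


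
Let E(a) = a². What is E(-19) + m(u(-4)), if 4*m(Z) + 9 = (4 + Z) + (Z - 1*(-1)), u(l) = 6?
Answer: 363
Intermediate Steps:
m(Z) = -1 + Z/2 (m(Z) = -9/4 + ((4 + Z) + (Z - 1*(-1)))/4 = -9/4 + ((4 + Z) + (Z + 1))/4 = -9/4 + ((4 + Z) + (1 + Z))/4 = -9/4 + (5 + 2*Z)/4 = -9/4 + (5/4 + Z/2) = -1 + Z/2)
E(-19) + m(u(-4)) = (-19)² + (-1 + (½)*6) = 361 + (-1 + 3) = 361 + 2 = 363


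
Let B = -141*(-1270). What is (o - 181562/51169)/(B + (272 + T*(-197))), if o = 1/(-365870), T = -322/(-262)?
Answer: -8702086354279/439238433330032550 ≈ -1.9812e-5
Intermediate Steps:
T = 161/131 (T = -322*(-1/262) = 161/131 ≈ 1.2290)
B = 179070
o = -1/365870 ≈ -2.7332e-6
(o - 181562/51169)/(B + (272 + T*(-197))) = (-1/365870 - 181562/51169)/(179070 + (272 + (161/131)*(-197))) = (-1/365870 - 181562*1/51169)/(179070 + (272 - 31717/131)) = (-1/365870 - 181562/51169)/(179070 + 3915/131) = -66428140109/(18721202030*23462085/131) = -66428140109/18721202030*131/23462085 = -8702086354279/439238433330032550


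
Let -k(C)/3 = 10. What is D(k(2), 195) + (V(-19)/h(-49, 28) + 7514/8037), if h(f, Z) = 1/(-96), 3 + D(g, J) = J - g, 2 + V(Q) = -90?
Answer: 72774512/8037 ≈ 9054.9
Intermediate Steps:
k(C) = -30 (k(C) = -3*10 = -30)
V(Q) = -92 (V(Q) = -2 - 90 = -92)
D(g, J) = -3 + J - g (D(g, J) = -3 + (J - g) = -3 + J - g)
h(f, Z) = -1/96
D(k(2), 195) + (V(-19)/h(-49, 28) + 7514/8037) = (-3 + 195 - 1*(-30)) + (-92/(-1/96) + 7514/8037) = (-3 + 195 + 30) + (-92*(-96) + 7514*(1/8037)) = 222 + (8832 + 7514/8037) = 222 + 70990298/8037 = 72774512/8037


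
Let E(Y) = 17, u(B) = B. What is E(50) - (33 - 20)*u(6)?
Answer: -61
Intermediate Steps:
E(50) - (33 - 20)*u(6) = 17 - (33 - 20)*6 = 17 - 13*6 = 17 - 1*78 = 17 - 78 = -61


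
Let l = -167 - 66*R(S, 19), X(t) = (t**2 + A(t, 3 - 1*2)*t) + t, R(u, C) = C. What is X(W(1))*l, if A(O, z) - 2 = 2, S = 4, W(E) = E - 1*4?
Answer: 8526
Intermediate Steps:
W(E) = -4 + E (W(E) = E - 4 = -4 + E)
A(O, z) = 4 (A(O, z) = 2 + 2 = 4)
X(t) = t**2 + 5*t (X(t) = (t**2 + 4*t) + t = t**2 + 5*t)
l = -1421 (l = -167 - 66*19 = -167 - 1254 = -1421)
X(W(1))*l = ((-4 + 1)*(5 + (-4 + 1)))*(-1421) = -3*(5 - 3)*(-1421) = -3*2*(-1421) = -6*(-1421) = 8526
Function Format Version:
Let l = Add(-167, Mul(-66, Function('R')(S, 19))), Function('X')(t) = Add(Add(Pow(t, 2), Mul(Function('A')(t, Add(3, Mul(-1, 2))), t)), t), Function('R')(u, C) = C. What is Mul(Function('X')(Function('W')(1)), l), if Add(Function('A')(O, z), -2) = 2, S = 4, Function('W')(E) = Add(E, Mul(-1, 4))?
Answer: 8526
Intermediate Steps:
Function('W')(E) = Add(-4, E) (Function('W')(E) = Add(E, -4) = Add(-4, E))
Function('A')(O, z) = 4 (Function('A')(O, z) = Add(2, 2) = 4)
Function('X')(t) = Add(Pow(t, 2), Mul(5, t)) (Function('X')(t) = Add(Add(Pow(t, 2), Mul(4, t)), t) = Add(Pow(t, 2), Mul(5, t)))
l = -1421 (l = Add(-167, Mul(-66, 19)) = Add(-167, -1254) = -1421)
Mul(Function('X')(Function('W')(1)), l) = Mul(Mul(Add(-4, 1), Add(5, Add(-4, 1))), -1421) = Mul(Mul(-3, Add(5, -3)), -1421) = Mul(Mul(-3, 2), -1421) = Mul(-6, -1421) = 8526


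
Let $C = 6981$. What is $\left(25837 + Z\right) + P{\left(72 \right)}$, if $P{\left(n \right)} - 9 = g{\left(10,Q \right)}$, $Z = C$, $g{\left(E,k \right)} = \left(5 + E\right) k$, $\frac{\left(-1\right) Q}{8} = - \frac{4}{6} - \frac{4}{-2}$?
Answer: $32667$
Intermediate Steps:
$Q = - \frac{32}{3}$ ($Q = - 8 \left(- \frac{4}{6} - \frac{4}{-2}\right) = - 8 \left(\left(-4\right) \frac{1}{6} - -2\right) = - 8 \left(- \frac{2}{3} + 2\right) = \left(-8\right) \frac{4}{3} = - \frac{32}{3} \approx -10.667$)
$g{\left(E,k \right)} = k \left(5 + E\right)$
$Z = 6981$
$P{\left(n \right)} = -151$ ($P{\left(n \right)} = 9 - \frac{32 \left(5 + 10\right)}{3} = 9 - 160 = -151$)
$\left(25837 + Z\right) + P{\left(72 \right)} = \left(25837 + 6981\right) - 151 = 32818 - 151 = 32667$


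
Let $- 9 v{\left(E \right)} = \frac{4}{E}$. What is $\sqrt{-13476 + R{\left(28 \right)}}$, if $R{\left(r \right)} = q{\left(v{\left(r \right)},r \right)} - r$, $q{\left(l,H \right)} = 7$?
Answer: $i \sqrt{13497} \approx 116.18 i$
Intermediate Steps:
$v{\left(E \right)} = - \frac{4}{9 E}$ ($v{\left(E \right)} = - \frac{4 \frac{1}{E}}{9} = - \frac{4}{9 E}$)
$R{\left(r \right)} = 7 - r$
$\sqrt{-13476 + R{\left(28 \right)}} = \sqrt{-13476 + \left(7 - 28\right)} = \sqrt{-13476 - 21} = \sqrt{-13497} = i \sqrt{13497}$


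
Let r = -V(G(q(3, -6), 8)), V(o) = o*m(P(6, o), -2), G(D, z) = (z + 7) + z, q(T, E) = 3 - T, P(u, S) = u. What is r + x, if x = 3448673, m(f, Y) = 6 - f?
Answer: 3448673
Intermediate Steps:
G(D, z) = 7 + 2*z (G(D, z) = (7 + z) + z = 7 + 2*z)
V(o) = 0 (V(o) = o*(6 - 1*6) = o*(6 - 6) = o*0 = 0)
r = 0 (r = -1*0 = 0)
r + x = 0 + 3448673 = 3448673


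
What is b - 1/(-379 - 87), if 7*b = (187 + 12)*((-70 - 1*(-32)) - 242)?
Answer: -3709359/466 ≈ -7960.0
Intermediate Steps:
b = -7960 (b = ((187 + 12)*((-70 - 1*(-32)) - 242))/7 = (199*((-70 + 32) - 242))/7 = (199*(-38 - 242))/7 = (199*(-280))/7 = (⅐)*(-55720) = -7960)
b - 1/(-379 - 87) = -7960 - 1/(-379 - 87) = -7960 - 1/(-466) = -7960 - 1*(-1/466) = -7960 + 1/466 = -3709359/466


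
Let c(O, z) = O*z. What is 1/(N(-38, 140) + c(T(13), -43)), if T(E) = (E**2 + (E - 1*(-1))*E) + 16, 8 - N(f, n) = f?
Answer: -1/15735 ≈ -6.3553e-5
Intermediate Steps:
N(f, n) = 8 - f
T(E) = 16 + E**2 + E*(1 + E) (T(E) = (E**2 + (E + 1)*E) + 16 = (E**2 + (1 + E)*E) + 16 = (E**2 + E*(1 + E)) + 16 = 16 + E**2 + E*(1 + E))
1/(N(-38, 140) + c(T(13), -43)) = 1/((8 - 1*(-38)) + (16 + 13 + 2*13**2)*(-43)) = 1/((8 + 38) + (16 + 13 + 2*169)*(-43)) = 1/(46 + (16 + 13 + 338)*(-43)) = 1/(46 + 367*(-43)) = 1/(46 - 15781) = 1/(-15735) = -1/15735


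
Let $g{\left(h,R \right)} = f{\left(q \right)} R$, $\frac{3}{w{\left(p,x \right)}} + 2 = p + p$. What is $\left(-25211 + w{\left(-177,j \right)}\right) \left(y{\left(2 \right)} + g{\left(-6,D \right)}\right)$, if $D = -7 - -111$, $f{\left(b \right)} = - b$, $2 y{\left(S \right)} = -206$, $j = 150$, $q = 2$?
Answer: $\frac{2791262009}{356} \approx 7.8406 \cdot 10^{6}$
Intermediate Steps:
$w{\left(p,x \right)} = \frac{3}{-2 + 2 p}$ ($w{\left(p,x \right)} = \frac{3}{-2 + \left(p + p\right)} = \frac{3}{-2 + 2 p}$)
$y{\left(S \right)} = -103$ ($y{\left(S \right)} = \frac{1}{2} \left(-206\right) = -103$)
$D = 104$ ($D = -7 + 111 = 104$)
$g{\left(h,R \right)} = - 2 R$ ($g{\left(h,R \right)} = \left(-1\right) 2 R = - 2 R$)
$\left(-25211 + w{\left(-177,j \right)}\right) \left(y{\left(2 \right)} + g{\left(-6,D \right)}\right) = \left(-25211 + \frac{3}{2 \left(-1 - 177\right)}\right) \left(-103 - 208\right) = \left(-25211 + \frac{3}{2 \left(-178\right)}\right) \left(-103 - 208\right) = \left(-25211 + \frac{3}{2} \left(- \frac{1}{178}\right)\right) \left(-311\right) = \left(-25211 - \frac{3}{356}\right) \left(-311\right) = \left(- \frac{8975119}{356}\right) \left(-311\right) = \frac{2791262009}{356}$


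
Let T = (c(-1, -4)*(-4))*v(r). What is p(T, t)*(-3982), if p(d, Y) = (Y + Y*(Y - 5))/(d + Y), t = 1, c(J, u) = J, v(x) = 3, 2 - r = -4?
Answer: 11946/13 ≈ 918.92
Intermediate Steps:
r = 6 (r = 2 - 1*(-4) = 2 + 4 = 6)
T = 12 (T = -1*(-4)*3 = 4*3 = 12)
p(d, Y) = (Y + Y*(-5 + Y))/(Y + d)
p(T, t)*(-3982) = (1*(-4 + 1)/(1 + 12))*(-3982) = (1*(-3)/13)*(-3982) = (1*(1/13)*(-3))*(-3982) = -3/13*(-3982) = 11946/13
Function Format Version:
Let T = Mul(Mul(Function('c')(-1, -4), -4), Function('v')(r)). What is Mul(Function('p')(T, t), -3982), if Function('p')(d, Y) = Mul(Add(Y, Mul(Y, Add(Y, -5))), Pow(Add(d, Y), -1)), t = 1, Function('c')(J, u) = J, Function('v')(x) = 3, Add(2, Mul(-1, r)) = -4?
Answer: Rational(11946, 13) ≈ 918.92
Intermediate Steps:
r = 6 (r = Add(2, Mul(-1, -4)) = Add(2, 4) = 6)
T = 12 (T = Mul(Mul(-1, -4), 3) = Mul(4, 3) = 12)
Function('p')(d, Y) = Mul(Pow(Add(Y, d), -1), Add(Y, Mul(Y, Add(-5, Y)))) (Function('p')(d, Y) = Mul(Add(Y, Mul(Y, Add(-5, Y))), Pow(Add(Y, d), -1)) = Mul(Pow(Add(Y, d), -1), Add(Y, Mul(Y, Add(-5, Y)))))
Mul(Function('p')(T, t), -3982) = Mul(Mul(1, Pow(Add(1, 12), -1), Add(-4, 1)), -3982) = Mul(Mul(1, Pow(13, -1), -3), -3982) = Mul(Mul(1, Rational(1, 13), -3), -3982) = Mul(Rational(-3, 13), -3982) = Rational(11946, 13)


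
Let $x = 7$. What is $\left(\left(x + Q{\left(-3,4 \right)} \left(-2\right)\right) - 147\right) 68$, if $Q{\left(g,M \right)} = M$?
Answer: $-10064$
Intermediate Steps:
$\left(\left(x + Q{\left(-3,4 \right)} \left(-2\right)\right) - 147\right) 68 = \left(\left(7 + 4 \left(-2\right)\right) - 147\right) 68 = \left(\left(7 - 8\right) - 147\right) 68 = \left(-1 - 147\right) 68 = \left(-148\right) 68 = -10064$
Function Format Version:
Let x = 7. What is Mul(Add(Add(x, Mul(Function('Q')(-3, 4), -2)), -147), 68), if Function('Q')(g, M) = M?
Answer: -10064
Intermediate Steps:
Mul(Add(Add(x, Mul(Function('Q')(-3, 4), -2)), -147), 68) = Mul(Add(Add(7, Mul(4, -2)), -147), 68) = Mul(Add(Add(7, -8), -147), 68) = Mul(Add(-1, -147), 68) = Mul(-148, 68) = -10064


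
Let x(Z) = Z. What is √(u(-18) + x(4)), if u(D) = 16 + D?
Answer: √2 ≈ 1.4142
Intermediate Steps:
√(u(-18) + x(4)) = √((16 - 18) + 4) = √(-2 + 4) = √2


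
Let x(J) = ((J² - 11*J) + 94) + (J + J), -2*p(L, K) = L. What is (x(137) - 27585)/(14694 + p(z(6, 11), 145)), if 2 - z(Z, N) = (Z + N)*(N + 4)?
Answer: -19910/29641 ≈ -0.67170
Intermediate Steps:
z(Z, N) = 2 - (4 + N)*(N + Z) (z(Z, N) = 2 - (Z + N)*(N + 4) = 2 - (N + Z)*(4 + N) = 2 - (4 + N)*(N + Z))
p(L, K) = -L/2
x(J) = 94 + J² - 9*J (x(J) = (94 + J² - 11*J) + 2*J = 94 + J² - 9*J)
(x(137) - 27585)/(14694 + p(z(6, 11), 145)) = ((94 + 137² - 9*137) - 27585)/(14694 - (2 - 1*11² - 4*11 - 4*6 - 1*11*6)/2) = ((94 + 18769 - 1233) - 27585)/(14694 - (2 - 1*121 - 44 - 24 - 66)/2) = (17630 - 27585)/(14694 - (2 - 121 - 44 - 24 - 66)/2) = -9955/(14694 - ½*(-253)) = -9955/(14694 + 253/2) = -9955/29641/2 = -9955*2/29641 = -19910/29641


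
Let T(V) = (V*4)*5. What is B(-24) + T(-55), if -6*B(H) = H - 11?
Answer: -6565/6 ≈ -1094.2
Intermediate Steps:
T(V) = 20*V (T(V) = (4*V)*5 = 20*V)
B(H) = 11/6 - H/6 (B(H) = -(H - 11)/6 = -(-11 + H)/6 = 11/6 - H/6)
B(-24) + T(-55) = (11/6 - ⅙*(-24)) + 20*(-55) = (11/6 + 4) - 1100 = 35/6 - 1100 = -6565/6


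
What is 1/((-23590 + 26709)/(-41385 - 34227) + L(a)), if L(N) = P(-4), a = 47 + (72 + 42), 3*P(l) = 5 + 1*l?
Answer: 75612/22085 ≈ 3.4237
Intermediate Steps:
P(l) = 5/3 + l/3 (P(l) = (5 + 1*l)/3 = (5 + l)/3 = 5/3 + l/3)
a = 161 (a = 47 + 114 = 161)
L(N) = 1/3 (L(N) = 5/3 + (1/3)*(-4) = 5/3 - 4/3 = 1/3)
1/((-23590 + 26709)/(-41385 - 34227) + L(a)) = 1/((-23590 + 26709)/(-41385 - 34227) + 1/3) = 1/(3119/(-75612) + 1/3) = 1/(3119*(-1/75612) + 1/3) = 1/(-3119/75612 + 1/3) = 1/(22085/75612) = 75612/22085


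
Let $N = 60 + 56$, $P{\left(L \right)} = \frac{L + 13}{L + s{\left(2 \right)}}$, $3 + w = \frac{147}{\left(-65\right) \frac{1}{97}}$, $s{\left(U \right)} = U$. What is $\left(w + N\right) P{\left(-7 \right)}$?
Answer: $\frac{41484}{325} \approx 127.64$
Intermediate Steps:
$w = - \frac{14454}{65}$ ($w = -3 + \frac{147}{\left(-65\right) \frac{1}{97}} = -3 + \frac{147}{- \frac{65}{97}} = -3 + 147 \left(- \frac{97}{65}\right) = -3 - \frac{14259}{65} = - \frac{14454}{65} \approx -222.37$)
$P{\left(L \right)} = \frac{13 + L}{2 + L}$ ($P{\left(L \right)} = \frac{L + 13}{L + 2} = \frac{13 + L}{2 + L}$)
$N = 116$
$\left(w + N\right) P{\left(-7 \right)} = \left(- \frac{14454}{65} + 116\right) \frac{13 - 7}{2 - 7} = - \frac{6914 \frac{1}{-5} \cdot 6}{65} = - \frac{6914 \left(\left(- \frac{1}{5}\right) 6\right)}{65} = \left(- \frac{6914}{65}\right) \left(- \frac{6}{5}\right) = \frac{41484}{325}$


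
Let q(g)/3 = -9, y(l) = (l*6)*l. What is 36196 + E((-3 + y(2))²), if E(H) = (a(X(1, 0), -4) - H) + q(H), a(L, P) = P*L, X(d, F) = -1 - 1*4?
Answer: 35748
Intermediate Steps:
X(d, F) = -5 (X(d, F) = -1 - 4 = -5)
a(L, P) = L*P
y(l) = 6*l² (y(l) = (6*l)*l = 6*l²)
q(g) = -27 (q(g) = 3*(-9) = -27)
E(H) = -7 - H (E(H) = (-5*(-4) - H) - 27 = (20 - H) - 27 = -7 - H)
36196 + E((-3 + y(2))²) = 36196 + (-7 - (-3 + 6*2²)²) = 36196 + (-7 - (-3 + 6*4)²) = 36196 + (-7 - (-3 + 24)²) = 36196 + (-7 - 1*21²) = 36196 + (-7 - 1*441) = 36196 + (-7 - 441) = 36196 - 448 = 35748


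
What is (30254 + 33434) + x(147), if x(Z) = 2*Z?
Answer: 63982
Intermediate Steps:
(30254 + 33434) + x(147) = (30254 + 33434) + 2*147 = 63688 + 294 = 63982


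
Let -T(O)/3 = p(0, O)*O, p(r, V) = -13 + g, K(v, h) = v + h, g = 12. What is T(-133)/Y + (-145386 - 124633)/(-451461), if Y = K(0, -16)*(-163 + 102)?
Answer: 1367305/7223376 ≈ 0.18929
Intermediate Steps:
K(v, h) = h + v
p(r, V) = -1 (p(r, V) = -13 + 12 = -1)
Y = 976 (Y = (-16 + 0)*(-163 + 102) = -16*(-61) = 976)
T(O) = 3*O (T(O) = -(-3)*O = 3*O)
T(-133)/Y + (-145386 - 124633)/(-451461) = (3*(-133))/976 + (-145386 - 124633)/(-451461) = -399*1/976 - 270019*(-1/451461) = -399/976 + 270019/451461 = 1367305/7223376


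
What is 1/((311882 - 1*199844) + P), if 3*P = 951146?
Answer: 3/1287260 ≈ 2.3305e-6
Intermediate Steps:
P = 951146/3 (P = (⅓)*951146 = 951146/3 ≈ 3.1705e+5)
1/((311882 - 1*199844) + P) = 1/((311882 - 1*199844) + 951146/3) = 1/((311882 - 199844) + 951146/3) = 1/(112038 + 951146/3) = 1/(1287260/3) = 3/1287260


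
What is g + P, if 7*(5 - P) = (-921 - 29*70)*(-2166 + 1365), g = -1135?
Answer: -2371661/7 ≈ -3.3881e+5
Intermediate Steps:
P = -2363716/7 (P = 5 - (-921 - 29*70)*(-2166 + 1365)/7 = 5 - (-921 - 2030)*(-801)/7 = 5 - (-2951)*(-801)/7 = 5 - 1/7*2363751 = 5 - 2363751/7 = -2363716/7 ≈ -3.3767e+5)
g + P = -1135 - 2363716/7 = -2371661/7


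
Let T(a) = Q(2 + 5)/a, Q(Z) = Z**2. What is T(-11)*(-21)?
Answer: 1029/11 ≈ 93.545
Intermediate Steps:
T(a) = 49/a (T(a) = (2 + 5)**2/a = 7**2/a = 49/a)
T(-11)*(-21) = (49/(-11))*(-21) = (49*(-1/11))*(-21) = -49/11*(-21) = 1029/11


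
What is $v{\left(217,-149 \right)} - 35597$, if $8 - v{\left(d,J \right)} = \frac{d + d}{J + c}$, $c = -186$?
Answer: $- \frac{11921881}{335} \approx -35588.0$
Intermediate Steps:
$v{\left(d,J \right)} = 8 - \frac{2 d}{-186 + J}$ ($v{\left(d,J \right)} = 8 - \frac{d + d}{J - 186} = 8 - \frac{2 d}{-186 + J}$)
$v{\left(217,-149 \right)} - 35597 = \frac{2 \left(-744 - 217 + 4 \left(-149\right)\right)}{-186 - 149} - 35597 = \frac{2 \left(-744 - 217 - 596\right)}{-335} - 35597 = 2 \left(- \frac{1}{335}\right) \left(-1557\right) - 35597 = \frac{3114}{335} - 35597 = - \frac{11921881}{335}$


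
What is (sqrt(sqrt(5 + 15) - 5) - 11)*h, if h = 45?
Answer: -495 + 45*I*sqrt(5 - 2*sqrt(5)) ≈ -495.0 + 32.694*I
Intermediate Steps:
(sqrt(sqrt(5 + 15) - 5) - 11)*h = (sqrt(sqrt(5 + 15) - 5) - 11)*45 = (sqrt(sqrt(20) - 5) - 11)*45 = (sqrt(2*sqrt(5) - 5) - 11)*45 = (sqrt(-5 + 2*sqrt(5)) - 11)*45 = (-11 + sqrt(-5 + 2*sqrt(5)))*45 = -495 + 45*sqrt(-5 + 2*sqrt(5))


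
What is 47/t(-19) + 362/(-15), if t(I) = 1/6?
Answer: 3868/15 ≈ 257.87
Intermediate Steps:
t(I) = ⅙
47/t(-19) + 362/(-15) = 47/(⅙) + 362/(-15) = 47*6 + 362*(-1/15) = 282 - 362/15 = 3868/15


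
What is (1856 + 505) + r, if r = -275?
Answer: 2086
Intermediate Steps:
(1856 + 505) + r = (1856 + 505) - 275 = 2361 - 275 = 2086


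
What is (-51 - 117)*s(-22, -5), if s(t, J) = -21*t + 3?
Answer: -78120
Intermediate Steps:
s(t, J) = 3 - 21*t
(-51 - 117)*s(-22, -5) = (-51 - 117)*(3 - 21*(-22)) = -168*(3 + 462) = -168*465 = -78120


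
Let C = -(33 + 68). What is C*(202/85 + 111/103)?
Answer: -3054341/8755 ≈ -348.87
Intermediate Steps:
C = -101 (C = -1*101 = -101)
C*(202/85 + 111/103) = -101*(202/85 + 111/103) = -101*30241/8755 = -3054341/8755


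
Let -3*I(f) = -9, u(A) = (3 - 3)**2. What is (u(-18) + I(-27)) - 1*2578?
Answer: -2575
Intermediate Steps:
u(A) = 0 (u(A) = 0**2 = 0)
I(f) = 3 (I(f) = -1/3*(-9) = 3)
(u(-18) + I(-27)) - 1*2578 = (0 + 3) - 1*2578 = 3 - 2578 = -2575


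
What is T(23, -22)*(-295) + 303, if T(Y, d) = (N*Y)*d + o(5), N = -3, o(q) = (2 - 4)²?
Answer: -448687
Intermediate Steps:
o(q) = 4 (o(q) = (-2)² = 4)
T(Y, d) = 4 - 3*Y*d (T(Y, d) = (-3*Y)*d + 4 = -3*Y*d + 4 = 4 - 3*Y*d)
T(23, -22)*(-295) + 303 = (4 - 3*23*(-22))*(-295) + 303 = (4 + 1518)*(-295) + 303 = 1522*(-295) + 303 = -448990 + 303 = -448687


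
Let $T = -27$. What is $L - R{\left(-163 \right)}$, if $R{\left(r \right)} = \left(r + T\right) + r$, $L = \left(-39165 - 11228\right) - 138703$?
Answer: $-188743$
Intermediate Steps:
$L = -189096$ ($L = -50393 - 138703 = -189096$)
$R{\left(r \right)} = -27 + 2 r$ ($R{\left(r \right)} = \left(r - 27\right) + r = \left(-27 + r\right) + r = -27 + 2 r$)
$L - R{\left(-163 \right)} = -189096 - \left(-27 + 2 \left(-163\right)\right) = -189096 - \left(-27 - 326\right) = -189096 - -353 = -189096 + 353 = -188743$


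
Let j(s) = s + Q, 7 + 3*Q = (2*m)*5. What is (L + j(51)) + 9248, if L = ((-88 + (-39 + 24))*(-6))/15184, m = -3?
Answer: 211514047/22776 ≈ 9286.7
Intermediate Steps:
Q = -37/3 (Q = -7/3 + ((2*(-3))*5)/3 = -7/3 + (-6*5)/3 = -7/3 + (⅓)*(-30) = -7/3 - 10 = -37/3 ≈ -12.333)
j(s) = -37/3 + s (j(s) = s - 37/3 = -37/3 + s)
L = 309/7592 (L = ((-88 - 15)*(-6))*(1/15184) = -103*(-6)*(1/15184) = 618*(1/15184) = 309/7592 ≈ 0.040701)
(L + j(51)) + 9248 = (309/7592 + (-37/3 + 51)) + 9248 = (309/7592 + 116/3) + 9248 = 881599/22776 + 9248 = 211514047/22776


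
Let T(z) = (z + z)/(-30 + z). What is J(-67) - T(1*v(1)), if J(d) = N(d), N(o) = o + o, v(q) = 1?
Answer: -3884/29 ≈ -133.93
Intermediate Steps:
N(o) = 2*o
T(z) = 2*z/(-30 + z) (T(z) = (2*z)/(-30 + z) = 2*z/(-30 + z))
J(d) = 2*d
J(-67) - T(1*v(1)) = 2*(-67) - 2*1*1/(-30 + 1*1) = -134 - 2/(-30 + 1) = -134 - 2/(-29) = -134 - 2*(-1)/29 = -134 - 1*(-2/29) = -134 + 2/29 = -3884/29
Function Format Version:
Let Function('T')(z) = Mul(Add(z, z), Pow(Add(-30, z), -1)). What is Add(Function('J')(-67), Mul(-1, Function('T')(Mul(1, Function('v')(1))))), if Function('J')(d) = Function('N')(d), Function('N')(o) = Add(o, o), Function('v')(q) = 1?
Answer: Rational(-3884, 29) ≈ -133.93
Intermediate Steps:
Function('N')(o) = Mul(2, o)
Function('T')(z) = Mul(2, z, Pow(Add(-30, z), -1)) (Function('T')(z) = Mul(Mul(2, z), Pow(Add(-30, z), -1)) = Mul(2, z, Pow(Add(-30, z), -1)))
Function('J')(d) = Mul(2, d)
Add(Function('J')(-67), Mul(-1, Function('T')(Mul(1, Function('v')(1))))) = Add(Mul(2, -67), Mul(-1, Mul(2, Mul(1, 1), Pow(Add(-30, Mul(1, 1)), -1)))) = Add(-134, Mul(-1, Mul(2, 1, Pow(Add(-30, 1), -1)))) = Add(-134, Mul(-1, Mul(2, 1, Pow(-29, -1)))) = Add(-134, Mul(-1, Mul(2, 1, Rational(-1, 29)))) = Add(-134, Mul(-1, Rational(-2, 29))) = Add(-134, Rational(2, 29)) = Rational(-3884, 29)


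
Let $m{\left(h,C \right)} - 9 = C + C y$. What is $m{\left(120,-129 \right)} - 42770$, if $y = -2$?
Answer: $-42632$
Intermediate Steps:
$m{\left(h,C \right)} = 9 - C$ ($m{\left(h,C \right)} = 9 + \left(C + C \left(-2\right)\right) = 9 + \left(C - 2 C\right) = 9 - C$)
$m{\left(120,-129 \right)} - 42770 = \left(9 - -129\right) - 42770 = \left(9 + 129\right) - 42770 = 138 - 42770 = -42632$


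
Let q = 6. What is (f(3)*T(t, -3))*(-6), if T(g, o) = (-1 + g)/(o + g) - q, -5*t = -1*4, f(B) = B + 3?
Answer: 2340/11 ≈ 212.73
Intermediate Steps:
f(B) = 3 + B
t = 4/5 (t = -(-1)*4/5 = -1/5*(-4) = 4/5 ≈ 0.80000)
T(g, o) = -6 + (-1 + g)/(g + o) (T(g, o) = (-1 + g)/(o + g) - 1*6 = (-1 + g)/(g + o) - 6 = -6 + (-1 + g)/(g + o))
(f(3)*T(t, -3))*(-6) = ((3 + 3)*((-1 - 6*(-3) - 5*4/5)/(4/5 - 3)))*(-6) = (6*((-1 + 18 - 4)/(-11/5)))*(-6) = (6*(-5/11*13))*(-6) = (6*(-65/11))*(-6) = -390/11*(-6) = 2340/11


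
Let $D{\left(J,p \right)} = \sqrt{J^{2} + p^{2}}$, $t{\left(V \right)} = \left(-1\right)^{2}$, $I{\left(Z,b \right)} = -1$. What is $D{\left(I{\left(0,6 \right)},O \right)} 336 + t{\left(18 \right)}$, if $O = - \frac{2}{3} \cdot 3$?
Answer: $1 + 336 \sqrt{5} \approx 752.32$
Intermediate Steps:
$O = -2$ ($O = \left(-2\right) \frac{1}{3} \cdot 3 = \left(- \frac{2}{3}\right) 3 = -2$)
$t{\left(V \right)} = 1$
$D{\left(I{\left(0,6 \right)},O \right)} 336 + t{\left(18 \right)} = \sqrt{\left(-1\right)^{2} + \left(-2\right)^{2}} \cdot 336 + 1 = \sqrt{1 + 4} \cdot 336 + 1 = \sqrt{5} \cdot 336 + 1 = 336 \sqrt{5} + 1 = 1 + 336 \sqrt{5}$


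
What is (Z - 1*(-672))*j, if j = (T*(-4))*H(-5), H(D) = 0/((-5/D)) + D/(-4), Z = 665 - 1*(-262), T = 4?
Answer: -31980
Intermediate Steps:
Z = 927 (Z = 665 + 262 = 927)
H(D) = -D/4 (H(D) = 0*(-D/5) + D*(-¼) = 0 - D/4 = -D/4)
j = -20 (j = (4*(-4))*(-¼*(-5)) = -16*5/4 = -20)
(Z - 1*(-672))*j = (927 - 1*(-672))*(-20) = (927 + 672)*(-20) = 1599*(-20) = -31980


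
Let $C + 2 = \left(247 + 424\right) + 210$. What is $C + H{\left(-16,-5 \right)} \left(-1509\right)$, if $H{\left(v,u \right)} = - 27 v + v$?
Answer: $-626865$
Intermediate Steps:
$H{\left(v,u \right)} = - 26 v$
$C = 879$ ($C = -2 + \left(\left(247 + 424\right) + 210\right) = -2 + \left(671 + 210\right) = -2 + 881 = 879$)
$C + H{\left(-16,-5 \right)} \left(-1509\right) = 879 + \left(-26\right) \left(-16\right) \left(-1509\right) = 879 + 416 \left(-1509\right) = 879 - 627744 = -626865$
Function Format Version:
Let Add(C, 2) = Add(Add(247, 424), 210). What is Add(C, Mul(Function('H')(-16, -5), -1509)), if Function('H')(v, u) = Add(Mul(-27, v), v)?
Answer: -626865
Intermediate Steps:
Function('H')(v, u) = Mul(-26, v)
C = 879 (C = Add(-2, Add(Add(247, 424), 210)) = Add(-2, Add(671, 210)) = Add(-2, 881) = 879)
Add(C, Mul(Function('H')(-16, -5), -1509)) = Add(879, Mul(Mul(-26, -16), -1509)) = Add(879, Mul(416, -1509)) = Add(879, -627744) = -626865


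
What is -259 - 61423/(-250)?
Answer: -3327/250 ≈ -13.308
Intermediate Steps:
-259 - 61423/(-250) = -259 - 61423*(-1)/250 = -259 - 257*(-239/250) = -259 + 61423/250 = -3327/250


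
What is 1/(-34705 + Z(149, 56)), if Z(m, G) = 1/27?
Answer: -27/937034 ≈ -2.8814e-5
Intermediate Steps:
Z(m, G) = 1/27
1/(-34705 + Z(149, 56)) = 1/(-34705 + 1/27) = 1/(-937034/27) = -27/937034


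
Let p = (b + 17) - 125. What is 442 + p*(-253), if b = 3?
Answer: 27007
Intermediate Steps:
p = -105 (p = (3 + 17) - 125 = 20 - 125 = -105)
442 + p*(-253) = 442 - 105*(-253) = 442 + 26565 = 27007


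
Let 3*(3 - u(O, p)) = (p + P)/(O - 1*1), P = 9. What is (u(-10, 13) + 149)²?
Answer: 209764/9 ≈ 23307.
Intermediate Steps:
u(O, p) = 3 - (9 + p)/(3*(-1 + O)) (u(O, p) = 3 - (p + 9)/(3*(O - 1*1)) = 3 - (9 + p)/(3*(O - 1)) = 3 - (9 + p)/(3*(-1 + O)))
(u(-10, 13) + 149)² = ((-18 - 1*13 + 9*(-10))/(3*(-1 - 10)) + 149)² = ((⅓)*(-18 - 13 - 90)/(-11) + 149)² = ((⅓)*(-1/11)*(-121) + 149)² = (11/3 + 149)² = (458/3)² = 209764/9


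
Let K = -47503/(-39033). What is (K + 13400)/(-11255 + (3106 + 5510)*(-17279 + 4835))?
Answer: -523089703/4185460150047 ≈ -0.00012498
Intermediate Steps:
K = 47503/39033 (K = -47503*(-1/39033) = 47503/39033 ≈ 1.2170)
(K + 13400)/(-11255 + (3106 + 5510)*(-17279 + 4835)) = (47503/39033 + 13400)/(-11255 + (3106 + 5510)*(-17279 + 4835)) = 523089703/(39033*(-11255 + 8616*(-12444))) = 523089703/(39033*(-11255 - 107217504)) = (523089703/39033)/(-107228759) = (523089703/39033)*(-1/107228759) = -523089703/4185460150047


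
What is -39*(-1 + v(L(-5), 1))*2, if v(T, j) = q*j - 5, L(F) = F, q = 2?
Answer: 312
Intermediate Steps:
v(T, j) = -5 + 2*j (v(T, j) = 2*j - 5 = -5 + 2*j)
-39*(-1 + v(L(-5), 1))*2 = -39*(-1 + (-5 + 2*1))*2 = -39*(-1 + (-5 + 2))*2 = -39*(-1 - 3)*2 = -(-156)*2 = -39*(-8) = 312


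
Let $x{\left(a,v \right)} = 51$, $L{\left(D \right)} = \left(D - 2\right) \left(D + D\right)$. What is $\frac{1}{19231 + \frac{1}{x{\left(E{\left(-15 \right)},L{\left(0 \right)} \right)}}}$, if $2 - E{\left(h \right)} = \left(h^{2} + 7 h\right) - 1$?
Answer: $\frac{51}{980782} \approx 5.1999 \cdot 10^{-5}$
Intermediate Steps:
$L{\left(D \right)} = 2 D \left(-2 + D\right)$ ($L{\left(D \right)} = \left(-2 + D\right) 2 D = 2 D \left(-2 + D\right)$)
$E{\left(h \right)} = 3 - h^{2} - 7 h$ ($E{\left(h \right)} = 2 - \left(\left(h^{2} + 7 h\right) - 1\right) = 2 - \left(-1 + h^{2} + 7 h\right) = 3 - h^{2} - 7 h$)
$\frac{1}{19231 + \frac{1}{x{\left(E{\left(-15 \right)},L{\left(0 \right)} \right)}}} = \frac{1}{19231 + \frac{1}{51}} = \frac{1}{\frac{980782}{51}} = \frac{51}{980782}$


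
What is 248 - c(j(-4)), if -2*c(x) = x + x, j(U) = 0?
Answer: 248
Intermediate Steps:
c(x) = -x (c(x) = -(x + x)/2 = -x)
248 - c(j(-4)) = 248 - (-1)*0 = 248 - 1*0 = 248 + 0 = 248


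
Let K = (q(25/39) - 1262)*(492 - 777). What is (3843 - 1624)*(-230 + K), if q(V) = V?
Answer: 10363495555/13 ≈ 7.9719e+8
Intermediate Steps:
K = 4673335/13 (K = (25/39 - 1262)*(492 - 777) = (25*(1/39) - 1262)*(-285) = (25/39 - 1262)*(-285) = -49193/39*(-285) = 4673335/13 ≈ 3.5949e+5)
(3843 - 1624)*(-230 + K) = (3843 - 1624)*(-230 + 4673335/13) = 2219*(4670345/13) = 10363495555/13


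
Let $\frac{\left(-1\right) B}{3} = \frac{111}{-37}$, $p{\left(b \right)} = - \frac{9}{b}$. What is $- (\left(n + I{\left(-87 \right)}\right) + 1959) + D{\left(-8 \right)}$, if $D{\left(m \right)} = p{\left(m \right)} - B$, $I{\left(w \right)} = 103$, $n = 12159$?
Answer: $- \frac{113831}{8} \approx -14229.0$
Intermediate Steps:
$B = 9$ ($B = - 3 \frac{111}{-37} = - 3 \cdot 111 \left(- \frac{1}{37}\right) = \left(-3\right) \left(-3\right) = 9$)
$D{\left(m \right)} = -9 - \frac{9}{m}$ ($D{\left(m \right)} = - \frac{9}{m} - 9 = -9 - \frac{9}{m}$)
$- (\left(n + I{\left(-87 \right)}\right) + 1959) + D{\left(-8 \right)} = - (\left(12159 + 103\right) + 1959) - \left(9 + \frac{9}{-8}\right) = - (12262 + 1959) - \frac{63}{8} = \left(-1\right) 14221 + \left(-9 + \frac{9}{8}\right) = -14221 - \frac{63}{8} = - \frac{113831}{8}$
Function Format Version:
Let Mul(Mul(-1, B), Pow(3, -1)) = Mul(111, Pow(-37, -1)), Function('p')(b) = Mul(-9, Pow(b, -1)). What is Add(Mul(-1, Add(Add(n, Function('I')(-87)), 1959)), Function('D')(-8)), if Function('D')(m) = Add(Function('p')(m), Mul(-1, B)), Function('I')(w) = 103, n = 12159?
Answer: Rational(-113831, 8) ≈ -14229.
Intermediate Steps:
B = 9 (B = Mul(-3, Mul(111, Pow(-37, -1))) = Mul(-3, Mul(111, Rational(-1, 37))) = Mul(-3, -3) = 9)
Function('D')(m) = Add(-9, Mul(-9, Pow(m, -1))) (Function('D')(m) = Add(Mul(-9, Pow(m, -1)), Mul(-1, 9)) = Add(Mul(-9, Pow(m, -1)), -9) = Add(-9, Mul(-9, Pow(m, -1))))
Add(Mul(-1, Add(Add(n, Function('I')(-87)), 1959)), Function('D')(-8)) = Add(Mul(-1, Add(Add(12159, 103), 1959)), Add(-9, Mul(-9, Pow(-8, -1)))) = Add(Mul(-1, Add(12262, 1959)), Add(-9, Mul(-9, Rational(-1, 8)))) = Add(Mul(-1, 14221), Add(-9, Rational(9, 8))) = Add(-14221, Rational(-63, 8)) = Rational(-113831, 8)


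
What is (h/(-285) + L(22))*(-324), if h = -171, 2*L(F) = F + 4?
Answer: -22032/5 ≈ -4406.4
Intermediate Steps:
L(F) = 2 + F/2 (L(F) = (F + 4)/2 = (4 + F)/2 = 2 + F/2)
(h/(-285) + L(22))*(-324) = (-171/(-285) + (2 + (1/2)*22))*(-324) = (-171*(-1/285) + (2 + 11))*(-324) = (3/5 + 13)*(-324) = (68/5)*(-324) = -22032/5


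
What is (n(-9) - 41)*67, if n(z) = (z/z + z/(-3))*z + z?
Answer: -5762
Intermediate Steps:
n(z) = z + z*(1 - z/3) (n(z) = (1 + z*(-⅓))*z + z = (1 - z/3)*z + z = z*(1 - z/3) + z = z + z*(1 - z/3))
(n(-9) - 41)*67 = ((⅓)*(-9)*(6 - 1*(-9)) - 41)*67 = ((⅓)*(-9)*(6 + 9) - 41)*67 = ((⅓)*(-9)*15 - 41)*67 = (-45 - 41)*67 = -86*67 = -5762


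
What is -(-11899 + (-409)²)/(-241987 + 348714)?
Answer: -155382/106727 ≈ -1.4559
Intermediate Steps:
-(-11899 + (-409)²)/(-241987 + 348714) = -(-11899 + 167281)/106727 = -155382/106727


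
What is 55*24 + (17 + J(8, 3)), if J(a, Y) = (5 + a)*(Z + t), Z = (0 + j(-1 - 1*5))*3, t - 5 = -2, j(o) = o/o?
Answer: 1415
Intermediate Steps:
j(o) = 1
t = 3 (t = 5 - 2 = 3)
Z = 3 (Z = (0 + 1)*3 = 1*3 = 3)
J(a, Y) = 30 + 6*a (J(a, Y) = (5 + a)*(3 + 3) = (5 + a)*6 = 30 + 6*a)
55*24 + (17 + J(8, 3)) = 55*24 + (17 + (30 + 6*8)) = 1320 + (17 + (30 + 48)) = 1320 + (17 + 78) = 1320 + 95 = 1415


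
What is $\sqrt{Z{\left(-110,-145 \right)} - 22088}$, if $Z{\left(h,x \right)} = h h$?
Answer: $2 i \sqrt{2497} \approx 99.94 i$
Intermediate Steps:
$Z{\left(h,x \right)} = h^{2}$
$\sqrt{Z{\left(-110,-145 \right)} - 22088} = \sqrt{\left(-110\right)^{2} - 22088} = \sqrt{12100 - 22088} = \sqrt{-9988} = 2 i \sqrt{2497}$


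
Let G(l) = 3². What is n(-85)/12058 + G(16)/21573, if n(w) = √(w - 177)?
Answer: 1/2397 + I*√262/12058 ≈ 0.00041719 + 0.0013424*I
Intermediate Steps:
G(l) = 9
n(w) = √(-177 + w)
n(-85)/12058 + G(16)/21573 = √(-177 - 85)/12058 + 9/21573 = √(-262)*(1/12058) + 9*(1/21573) = (I*√262)*(1/12058) + 1/2397 = I*√262/12058 + 1/2397 = 1/2397 + I*√262/12058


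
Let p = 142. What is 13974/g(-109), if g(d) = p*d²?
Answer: 6987/843551 ≈ 0.0082828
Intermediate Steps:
g(d) = 142*d²
13974/g(-109) = 13974/((142*(-109)²)) = 13974/((142*11881)) = 13974/1687102 = 13974*(1/1687102) = 6987/843551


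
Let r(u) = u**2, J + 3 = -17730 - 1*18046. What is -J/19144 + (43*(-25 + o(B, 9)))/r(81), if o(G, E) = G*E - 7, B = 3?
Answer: 230630059/125603784 ≈ 1.8362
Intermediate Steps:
J = -35779 (J = -3 + (-17730 - 1*18046) = -3 + (-17730 - 18046) = -3 - 35776 = -35779)
o(G, E) = -7 + E*G (o(G, E) = E*G - 7 = -7 + E*G)
-J/19144 + (43*(-25 + o(B, 9)))/r(81) = -1*(-35779)/19144 + (43*(-25 + (-7 + 9*3)))/(81**2) = 35779*(1/19144) + (43*(-25 + (-7 + 27)))/6561 = 35779/19144 + (43*(-25 + 20))*(1/6561) = 35779/19144 + (43*(-5))*(1/6561) = 35779/19144 - 215*1/6561 = 35779/19144 - 215/6561 = 230630059/125603784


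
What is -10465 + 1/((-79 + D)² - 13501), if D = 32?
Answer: -118170781/11292 ≈ -10465.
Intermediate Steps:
-10465 + 1/((-79 + D)² - 13501) = -10465 + 1/((-79 + 32)² - 13501) = -10465 + 1/((-47)² - 13501) = -10465 + 1/(2209 - 13501) = -10465 + 1/(-11292) = -10465 - 1/11292 = -118170781/11292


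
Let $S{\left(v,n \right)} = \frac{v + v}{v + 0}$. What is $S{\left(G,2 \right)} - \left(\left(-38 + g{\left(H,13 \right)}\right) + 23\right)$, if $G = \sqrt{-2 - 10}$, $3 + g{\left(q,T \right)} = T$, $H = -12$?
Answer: $7$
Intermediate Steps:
$g{\left(q,T \right)} = -3 + T$
$G = 2 i \sqrt{3}$ ($G = \sqrt{-12} = 2 i \sqrt{3} \approx 3.4641 i$)
$S{\left(v,n \right)} = 2$ ($S{\left(v,n \right)} = \frac{2 v}{v} = 2$)
$S{\left(G,2 \right)} - \left(\left(-38 + g{\left(H,13 \right)}\right) + 23\right) = 2 - \left(\left(-38 + \left(-3 + 13\right)\right) + 23\right) = 2 - \left(\left(-38 + 10\right) + 23\right) = 2 - \left(-28 + 23\right) = 2 - -5 = 2 + 5 = 7$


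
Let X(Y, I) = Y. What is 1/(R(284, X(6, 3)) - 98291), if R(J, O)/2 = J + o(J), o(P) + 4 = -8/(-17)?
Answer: -17/1661411 ≈ -1.0232e-5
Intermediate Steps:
o(P) = -60/17 (o(P) = -4 - 8/(-17) = -4 - 8*(-1/17) = -4 + 8/17 = -60/17)
R(J, O) = -120/17 + 2*J (R(J, O) = 2*(J - 60/17) = 2*(-60/17 + J) = -120/17 + 2*J)
1/(R(284, X(6, 3)) - 98291) = 1/((-120/17 + 2*284) - 98291) = 1/((-120/17 + 568) - 98291) = 1/(9536/17 - 98291) = 1/(-1661411/17) = -17/1661411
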